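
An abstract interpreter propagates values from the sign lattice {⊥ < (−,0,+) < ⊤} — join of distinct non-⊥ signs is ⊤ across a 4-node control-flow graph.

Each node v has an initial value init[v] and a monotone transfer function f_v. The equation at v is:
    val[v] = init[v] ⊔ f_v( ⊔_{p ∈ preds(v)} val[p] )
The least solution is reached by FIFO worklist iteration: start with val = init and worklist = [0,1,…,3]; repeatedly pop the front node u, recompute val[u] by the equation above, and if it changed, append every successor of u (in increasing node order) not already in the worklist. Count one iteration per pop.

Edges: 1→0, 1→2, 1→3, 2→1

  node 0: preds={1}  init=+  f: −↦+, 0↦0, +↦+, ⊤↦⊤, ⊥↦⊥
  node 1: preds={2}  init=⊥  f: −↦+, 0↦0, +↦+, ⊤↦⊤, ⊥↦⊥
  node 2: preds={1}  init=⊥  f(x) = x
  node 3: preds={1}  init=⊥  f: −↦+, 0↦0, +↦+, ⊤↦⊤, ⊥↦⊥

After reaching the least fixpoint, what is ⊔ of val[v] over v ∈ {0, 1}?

+

Worklist (4 pops):
  #1 pop 0: in=⊥ → + (no change)
  #2 pop 1: in=⊥ → ⊥ (no change)
  #3 pop 2: in=⊥ → ⊥ (no change)
  #4 pop 3: in=⊥ → ⊥ (no change)

Fixpoint:
  val[0] = +
  val[1] = ⊥
  val[2] = ⊥
  val[3] = ⊥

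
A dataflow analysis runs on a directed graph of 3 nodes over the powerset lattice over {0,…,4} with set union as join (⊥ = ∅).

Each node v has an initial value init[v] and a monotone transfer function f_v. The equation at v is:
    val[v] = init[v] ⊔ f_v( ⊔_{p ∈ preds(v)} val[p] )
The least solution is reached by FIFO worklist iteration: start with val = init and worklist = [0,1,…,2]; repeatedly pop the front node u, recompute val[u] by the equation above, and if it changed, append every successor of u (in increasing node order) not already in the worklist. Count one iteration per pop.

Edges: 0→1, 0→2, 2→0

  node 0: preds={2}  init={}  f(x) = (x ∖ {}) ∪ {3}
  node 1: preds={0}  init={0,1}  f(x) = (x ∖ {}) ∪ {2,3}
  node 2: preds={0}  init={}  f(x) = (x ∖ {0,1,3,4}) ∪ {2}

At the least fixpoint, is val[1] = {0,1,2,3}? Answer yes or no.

yes

Trace (6 dequeues):
  [1] u=0 | in {} | out {3} | prev {} | push {}
  [2] u=1 | in {3} | out {0,1,2,3} | prev {0,1} | push {}
  [3] u=2 | in {3} | out {2} | prev {} | push {0}
  [4] u=0 | in {2} | out {2,3} | prev {3} | push {1,2}
  [5] u=1 | in {2,3} | out {0,1,2,3} | ==
  [6] u=2 | in {2,3} | out {2} | ==

Converged values:
  [0] {2,3}
  [1] {0,1,2,3}
  [2] {2}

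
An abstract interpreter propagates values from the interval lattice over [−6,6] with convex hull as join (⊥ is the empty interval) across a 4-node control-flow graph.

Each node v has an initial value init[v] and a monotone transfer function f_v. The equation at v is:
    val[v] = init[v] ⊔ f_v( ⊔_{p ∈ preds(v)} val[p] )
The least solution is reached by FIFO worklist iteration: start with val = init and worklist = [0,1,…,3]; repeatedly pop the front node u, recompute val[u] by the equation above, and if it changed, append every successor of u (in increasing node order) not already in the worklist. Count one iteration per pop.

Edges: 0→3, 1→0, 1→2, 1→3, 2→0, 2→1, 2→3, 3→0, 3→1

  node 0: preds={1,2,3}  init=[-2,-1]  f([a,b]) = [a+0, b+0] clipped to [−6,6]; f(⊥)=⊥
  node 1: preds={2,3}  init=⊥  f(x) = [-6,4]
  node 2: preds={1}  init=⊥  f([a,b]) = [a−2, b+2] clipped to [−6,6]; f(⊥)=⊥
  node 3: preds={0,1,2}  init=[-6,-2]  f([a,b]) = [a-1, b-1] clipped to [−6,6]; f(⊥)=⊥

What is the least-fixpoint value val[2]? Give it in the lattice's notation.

[-6,6]

Worklist (7 pops):
  #1 pop 0: in=[-6,-2] → [-6,-1] (was [-2,-1]); enqueue []
  #2 pop 1: in=[-6,-2] → [-6,4] (was ⊥); enqueue [0]
  #3 pop 2: in=[-6,4] → [-6,6] (was ⊥); enqueue [1]
  #4 pop 3: in=[-6,6] → [-6,5] (was [-6,-2]); enqueue []
  #5 pop 0: in=[-6,6] → [-6,6] (was [-6,-1]); enqueue [3]
  #6 pop 1: in=[-6,6] → [-6,4] (no change)
  #7 pop 3: in=[-6,6] → [-6,5] (no change)

Fixpoint:
  val[0] = [-6,6]
  val[1] = [-6,4]
  val[2] = [-6,6]
  val[3] = [-6,5]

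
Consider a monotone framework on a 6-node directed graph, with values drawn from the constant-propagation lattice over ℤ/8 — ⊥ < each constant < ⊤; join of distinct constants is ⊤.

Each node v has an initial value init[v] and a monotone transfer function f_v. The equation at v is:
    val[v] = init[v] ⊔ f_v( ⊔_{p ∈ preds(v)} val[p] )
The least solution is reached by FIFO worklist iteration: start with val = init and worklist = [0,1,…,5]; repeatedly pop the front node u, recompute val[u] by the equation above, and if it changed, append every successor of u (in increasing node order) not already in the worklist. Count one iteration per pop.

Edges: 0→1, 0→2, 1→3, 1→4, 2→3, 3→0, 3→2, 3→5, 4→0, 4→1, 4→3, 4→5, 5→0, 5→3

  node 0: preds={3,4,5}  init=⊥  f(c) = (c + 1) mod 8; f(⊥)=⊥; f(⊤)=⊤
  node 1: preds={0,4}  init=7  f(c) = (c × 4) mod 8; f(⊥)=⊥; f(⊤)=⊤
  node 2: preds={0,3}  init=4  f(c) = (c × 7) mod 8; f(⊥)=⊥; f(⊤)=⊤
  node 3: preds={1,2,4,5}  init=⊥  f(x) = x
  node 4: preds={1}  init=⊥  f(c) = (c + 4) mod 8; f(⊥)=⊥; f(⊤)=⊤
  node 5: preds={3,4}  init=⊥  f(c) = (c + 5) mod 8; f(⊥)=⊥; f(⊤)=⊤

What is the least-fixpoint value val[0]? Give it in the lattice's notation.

Iteration log — 15 steps:
  step 1. node 0  ⊔preds=⊥  new=⊥  stable
  step 2. node 1  ⊔preds=⊥  new=7  stable
  step 3. node 2  ⊔preds=⊥  new=4  stable
  step 4. node 3  ⊔preds=⊤  new=⊤  old=⊥  +wl: 0,2
  step 5. node 4  ⊔preds=7  new=3  old=⊥  +wl: 1,3
  step 6. node 5  ⊔preds=⊤  new=⊤  old=⊥  +wl: 
  step 7. node 0  ⊔preds=⊤  new=⊤  old=⊥  +wl: 
  step 8. node 2  ⊔preds=⊤  new=⊤  old=4  +wl: 
  step 9. node 1  ⊔preds=⊤  new=⊤  old=7  +wl: 4
  step 10. node 3  ⊔preds=⊤  new=⊤  stable
  step 11. node 4  ⊔preds=⊤  new=⊤  old=3  +wl: 0,1,3,5
  step 12. node 0  ⊔preds=⊤  new=⊤  stable
  step 13. node 1  ⊔preds=⊤  new=⊤  stable
  step 14. node 3  ⊔preds=⊤  new=⊤  stable
  step 15. node 5  ⊔preds=⊤  new=⊤  stable

Least fixpoint reached:
  node 0: ⊤
  node 1: ⊤
  node 2: ⊤
  node 3: ⊤
  node 4: ⊤
  node 5: ⊤

⊤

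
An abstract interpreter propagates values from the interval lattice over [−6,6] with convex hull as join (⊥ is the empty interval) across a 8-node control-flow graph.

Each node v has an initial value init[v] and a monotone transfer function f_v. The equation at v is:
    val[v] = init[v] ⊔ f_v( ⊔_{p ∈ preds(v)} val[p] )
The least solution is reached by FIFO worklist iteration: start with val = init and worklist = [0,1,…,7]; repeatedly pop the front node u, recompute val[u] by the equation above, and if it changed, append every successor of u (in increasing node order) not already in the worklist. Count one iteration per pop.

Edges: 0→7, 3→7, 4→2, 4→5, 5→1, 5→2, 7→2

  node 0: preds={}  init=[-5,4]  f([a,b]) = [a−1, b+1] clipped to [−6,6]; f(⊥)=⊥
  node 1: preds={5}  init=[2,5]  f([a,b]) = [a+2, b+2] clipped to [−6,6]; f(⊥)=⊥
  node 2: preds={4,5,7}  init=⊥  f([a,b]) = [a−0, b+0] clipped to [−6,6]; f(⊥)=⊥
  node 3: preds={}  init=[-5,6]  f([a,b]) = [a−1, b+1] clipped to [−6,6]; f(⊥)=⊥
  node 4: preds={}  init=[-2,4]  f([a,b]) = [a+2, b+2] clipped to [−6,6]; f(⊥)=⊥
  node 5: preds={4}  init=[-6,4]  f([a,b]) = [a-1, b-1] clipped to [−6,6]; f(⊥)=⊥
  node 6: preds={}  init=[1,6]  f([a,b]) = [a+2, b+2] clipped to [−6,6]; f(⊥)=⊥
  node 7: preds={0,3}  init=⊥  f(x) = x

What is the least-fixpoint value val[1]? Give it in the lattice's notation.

Worklist (9 pops):
  #1 pop 0: in=⊥ → [-5,4] (no change)
  #2 pop 1: in=[-6,4] → [-4,6] (was [2,5]); enqueue []
  #3 pop 2: in=[-6,4] → [-6,4] (was ⊥); enqueue []
  #4 pop 3: in=⊥ → [-5,6] (no change)
  #5 pop 4: in=⊥ → [-2,4] (no change)
  #6 pop 5: in=[-2,4] → [-6,4] (no change)
  #7 pop 6: in=⊥ → [1,6] (no change)
  #8 pop 7: in=[-5,6] → [-5,6] (was ⊥); enqueue [2]
  #9 pop 2: in=[-6,6] → [-6,6] (was [-6,4]); enqueue []

Fixpoint:
  val[0] = [-5,4]
  val[1] = [-4,6]
  val[2] = [-6,6]
  val[3] = [-5,6]
  val[4] = [-2,4]
  val[5] = [-6,4]
  val[6] = [1,6]
  val[7] = [-5,6]

[-4,6]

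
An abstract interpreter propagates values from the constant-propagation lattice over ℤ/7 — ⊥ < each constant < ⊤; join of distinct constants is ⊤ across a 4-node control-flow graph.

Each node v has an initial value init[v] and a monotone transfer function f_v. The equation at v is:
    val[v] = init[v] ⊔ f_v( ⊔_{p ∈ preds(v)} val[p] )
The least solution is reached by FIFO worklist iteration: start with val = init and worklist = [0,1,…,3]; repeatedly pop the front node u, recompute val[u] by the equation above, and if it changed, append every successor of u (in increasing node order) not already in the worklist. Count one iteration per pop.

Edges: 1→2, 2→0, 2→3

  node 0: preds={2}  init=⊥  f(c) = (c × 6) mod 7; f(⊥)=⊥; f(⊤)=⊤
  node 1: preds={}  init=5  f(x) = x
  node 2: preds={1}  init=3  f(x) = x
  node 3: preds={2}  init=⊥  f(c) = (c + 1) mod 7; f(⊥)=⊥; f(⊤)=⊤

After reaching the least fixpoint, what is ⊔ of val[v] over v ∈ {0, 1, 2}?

Trace (5 dequeues):
  [1] u=0 | in 3 | out 4 | prev ⊥ | push {}
  [2] u=1 | in ⊥ | out 5 | ==
  [3] u=2 | in 5 | out ⊤ | prev 3 | push {0}
  [4] u=3 | in ⊤ | out ⊤ | prev ⊥ | push {}
  [5] u=0 | in ⊤ | out ⊤ | prev 4 | push {}

Converged values:
  [0] ⊤
  [1] 5
  [2] ⊤
  [3] ⊤

⊤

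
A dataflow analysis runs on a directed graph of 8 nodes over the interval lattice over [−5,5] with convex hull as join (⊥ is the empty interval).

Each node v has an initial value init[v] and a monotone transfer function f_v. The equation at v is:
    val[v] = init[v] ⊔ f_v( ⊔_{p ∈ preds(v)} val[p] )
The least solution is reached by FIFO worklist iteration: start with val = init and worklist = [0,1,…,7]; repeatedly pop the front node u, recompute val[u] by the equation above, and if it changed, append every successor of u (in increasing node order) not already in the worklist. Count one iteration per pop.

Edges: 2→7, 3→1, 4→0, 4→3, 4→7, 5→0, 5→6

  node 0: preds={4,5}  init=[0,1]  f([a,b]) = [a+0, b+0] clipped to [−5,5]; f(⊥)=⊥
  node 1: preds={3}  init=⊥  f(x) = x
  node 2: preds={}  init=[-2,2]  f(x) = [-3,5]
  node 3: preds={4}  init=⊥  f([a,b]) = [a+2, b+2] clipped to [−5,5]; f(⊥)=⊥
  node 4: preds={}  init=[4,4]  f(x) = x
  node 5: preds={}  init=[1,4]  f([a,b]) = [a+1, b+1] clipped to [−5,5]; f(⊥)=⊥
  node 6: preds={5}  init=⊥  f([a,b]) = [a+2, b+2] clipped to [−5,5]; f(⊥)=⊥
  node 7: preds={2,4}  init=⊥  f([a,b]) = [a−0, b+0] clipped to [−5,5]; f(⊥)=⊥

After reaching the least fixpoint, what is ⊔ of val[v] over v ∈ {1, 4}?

[4,5]

Worklist (9 pops):
  #1 pop 0: in=[1,4] → [0,4] (was [0,1]); enqueue []
  #2 pop 1: in=⊥ → ⊥ (no change)
  #3 pop 2: in=⊥ → [-3,5] (was [-2,2]); enqueue []
  #4 pop 3: in=[4,4] → [5,5] (was ⊥); enqueue [1]
  #5 pop 4: in=⊥ → [4,4] (no change)
  #6 pop 5: in=⊥ → [1,4] (no change)
  #7 pop 6: in=[1,4] → [3,5] (was ⊥); enqueue []
  #8 pop 7: in=[-3,5] → [-3,5] (was ⊥); enqueue []
  #9 pop 1: in=[5,5] → [5,5] (was ⊥); enqueue []

Fixpoint:
  val[0] = [0,4]
  val[1] = [5,5]
  val[2] = [-3,5]
  val[3] = [5,5]
  val[4] = [4,4]
  val[5] = [1,4]
  val[6] = [3,5]
  val[7] = [-3,5]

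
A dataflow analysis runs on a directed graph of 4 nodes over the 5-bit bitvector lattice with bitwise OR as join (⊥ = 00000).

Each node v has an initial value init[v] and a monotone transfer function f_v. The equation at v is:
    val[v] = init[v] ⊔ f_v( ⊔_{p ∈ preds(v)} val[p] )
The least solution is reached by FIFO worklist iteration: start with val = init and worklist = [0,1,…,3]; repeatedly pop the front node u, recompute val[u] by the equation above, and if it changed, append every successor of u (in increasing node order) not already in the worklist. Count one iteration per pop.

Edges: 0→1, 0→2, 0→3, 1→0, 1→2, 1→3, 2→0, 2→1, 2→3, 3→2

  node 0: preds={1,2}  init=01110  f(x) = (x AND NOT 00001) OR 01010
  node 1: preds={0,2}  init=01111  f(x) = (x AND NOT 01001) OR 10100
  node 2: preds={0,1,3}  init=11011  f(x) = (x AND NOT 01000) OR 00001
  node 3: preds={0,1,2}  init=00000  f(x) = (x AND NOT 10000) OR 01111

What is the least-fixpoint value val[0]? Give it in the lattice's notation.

11110

Iteration log — 7 steps:
  step 1. node 0  ⊔preds=11111  new=11110  old=01110  +wl: 
  step 2. node 1  ⊔preds=11111  new=11111  old=01111  +wl: 0
  step 3. node 2  ⊔preds=11111  new=11111  old=11011  +wl: 1
  step 4. node 3  ⊔preds=11111  new=01111  old=00000  +wl: 2
  step 5. node 0  ⊔preds=11111  new=11110  stable
  step 6. node 1  ⊔preds=11111  new=11111  stable
  step 7. node 2  ⊔preds=11111  new=11111  stable

Least fixpoint reached:
  node 0: 11110
  node 1: 11111
  node 2: 11111
  node 3: 01111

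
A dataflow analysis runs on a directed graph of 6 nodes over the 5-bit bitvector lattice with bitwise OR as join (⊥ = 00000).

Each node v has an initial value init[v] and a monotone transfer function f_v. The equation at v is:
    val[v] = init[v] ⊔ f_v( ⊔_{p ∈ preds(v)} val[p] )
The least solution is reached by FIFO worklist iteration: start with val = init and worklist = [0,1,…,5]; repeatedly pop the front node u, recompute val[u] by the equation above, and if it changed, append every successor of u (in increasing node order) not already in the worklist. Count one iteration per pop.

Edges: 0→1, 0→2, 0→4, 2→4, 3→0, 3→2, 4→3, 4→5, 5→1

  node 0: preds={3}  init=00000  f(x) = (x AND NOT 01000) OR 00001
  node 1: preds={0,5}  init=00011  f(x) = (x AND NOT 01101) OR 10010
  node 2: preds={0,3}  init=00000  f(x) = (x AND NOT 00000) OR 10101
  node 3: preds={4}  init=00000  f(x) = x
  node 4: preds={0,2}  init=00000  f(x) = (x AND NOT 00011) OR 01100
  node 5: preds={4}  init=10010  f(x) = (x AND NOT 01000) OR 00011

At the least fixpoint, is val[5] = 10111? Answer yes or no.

Worklist (12 pops):
  #1 pop 0: in=00000 → 00001 (was 00000); enqueue []
  #2 pop 1: in=10011 → 10011 (was 00011); enqueue []
  #3 pop 2: in=00001 → 10101 (was 00000); enqueue []
  #4 pop 3: in=00000 → 00000 (no change)
  #5 pop 4: in=10101 → 11100 (was 00000); enqueue [3]
  #6 pop 5: in=11100 → 10111 (was 10010); enqueue [1]
  #7 pop 3: in=11100 → 11100 (was 00000); enqueue [0,2]
  #8 pop 1: in=10111 → 10011 (no change)
  #9 pop 0: in=11100 → 10101 (was 00001); enqueue [1,4]
  #10 pop 2: in=11101 → 11101 (was 10101); enqueue []
  #11 pop 1: in=10111 → 10011 (no change)
  #12 pop 4: in=11101 → 11100 (no change)

Fixpoint:
  val[0] = 10101
  val[1] = 10011
  val[2] = 11101
  val[3] = 11100
  val[4] = 11100
  val[5] = 10111

yes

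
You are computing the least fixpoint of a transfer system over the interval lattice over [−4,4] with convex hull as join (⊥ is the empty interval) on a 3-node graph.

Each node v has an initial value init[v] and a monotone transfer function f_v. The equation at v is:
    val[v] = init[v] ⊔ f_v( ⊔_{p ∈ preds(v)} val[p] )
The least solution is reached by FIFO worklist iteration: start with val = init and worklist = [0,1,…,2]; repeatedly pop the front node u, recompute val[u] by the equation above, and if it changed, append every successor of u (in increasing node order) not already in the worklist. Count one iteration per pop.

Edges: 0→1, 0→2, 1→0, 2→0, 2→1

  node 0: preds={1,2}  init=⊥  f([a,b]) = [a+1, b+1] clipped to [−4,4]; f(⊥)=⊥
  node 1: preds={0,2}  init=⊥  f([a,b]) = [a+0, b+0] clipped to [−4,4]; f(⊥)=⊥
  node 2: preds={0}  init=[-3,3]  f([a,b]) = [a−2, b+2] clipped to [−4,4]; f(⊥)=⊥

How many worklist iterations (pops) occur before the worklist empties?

Worklist (7 pops):
  #1 pop 0: in=[-3,3] → [-2,4] (was ⊥); enqueue []
  #2 pop 1: in=[-3,4] → [-3,4] (was ⊥); enqueue [0]
  #3 pop 2: in=[-2,4] → [-4,4] (was [-3,3]); enqueue [1]
  #4 pop 0: in=[-4,4] → [-3,4] (was [-2,4]); enqueue [2]
  #5 pop 1: in=[-4,4] → [-4,4] (was [-3,4]); enqueue [0]
  #6 pop 2: in=[-3,4] → [-4,4] (no change)
  #7 pop 0: in=[-4,4] → [-3,4] (no change)

Fixpoint:
  val[0] = [-3,4]
  val[1] = [-4,4]
  val[2] = [-4,4]

7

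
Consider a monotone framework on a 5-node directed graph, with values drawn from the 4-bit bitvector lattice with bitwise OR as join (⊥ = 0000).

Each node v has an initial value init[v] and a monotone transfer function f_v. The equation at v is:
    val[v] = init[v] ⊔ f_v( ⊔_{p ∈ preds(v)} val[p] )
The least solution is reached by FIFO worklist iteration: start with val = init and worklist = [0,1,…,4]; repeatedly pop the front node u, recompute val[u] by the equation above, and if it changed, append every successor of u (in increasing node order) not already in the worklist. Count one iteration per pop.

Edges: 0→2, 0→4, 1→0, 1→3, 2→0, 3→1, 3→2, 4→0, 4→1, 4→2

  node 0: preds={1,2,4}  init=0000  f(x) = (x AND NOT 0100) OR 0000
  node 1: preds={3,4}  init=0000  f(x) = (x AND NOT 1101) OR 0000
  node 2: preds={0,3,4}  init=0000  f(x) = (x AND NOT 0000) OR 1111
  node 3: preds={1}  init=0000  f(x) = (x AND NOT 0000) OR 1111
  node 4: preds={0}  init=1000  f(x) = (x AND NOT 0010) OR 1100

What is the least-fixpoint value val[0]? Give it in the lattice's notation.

Worklist (13 pops):
  #1 pop 0: in=1000 → 1000 (was 0000); enqueue []
  #2 pop 1: in=1000 → 0000 (no change)
  #3 pop 2: in=1000 → 1111 (was 0000); enqueue [0]
  #4 pop 3: in=0000 → 1111 (was 0000); enqueue [1,2]
  #5 pop 4: in=1000 → 1100 (was 1000); enqueue []
  #6 pop 0: in=1111 → 1011 (was 1000); enqueue [4]
  #7 pop 1: in=1111 → 0010 (was 0000); enqueue [0,3]
  #8 pop 2: in=1111 → 1111 (no change)
  #9 pop 4: in=1011 → 1101 (was 1100); enqueue [1,2]
  #10 pop 0: in=1111 → 1011 (no change)
  #11 pop 3: in=0010 → 1111 (no change)
  #12 pop 1: in=1111 → 0010 (no change)
  #13 pop 2: in=1111 → 1111 (no change)

Fixpoint:
  val[0] = 1011
  val[1] = 0010
  val[2] = 1111
  val[3] = 1111
  val[4] = 1101

1011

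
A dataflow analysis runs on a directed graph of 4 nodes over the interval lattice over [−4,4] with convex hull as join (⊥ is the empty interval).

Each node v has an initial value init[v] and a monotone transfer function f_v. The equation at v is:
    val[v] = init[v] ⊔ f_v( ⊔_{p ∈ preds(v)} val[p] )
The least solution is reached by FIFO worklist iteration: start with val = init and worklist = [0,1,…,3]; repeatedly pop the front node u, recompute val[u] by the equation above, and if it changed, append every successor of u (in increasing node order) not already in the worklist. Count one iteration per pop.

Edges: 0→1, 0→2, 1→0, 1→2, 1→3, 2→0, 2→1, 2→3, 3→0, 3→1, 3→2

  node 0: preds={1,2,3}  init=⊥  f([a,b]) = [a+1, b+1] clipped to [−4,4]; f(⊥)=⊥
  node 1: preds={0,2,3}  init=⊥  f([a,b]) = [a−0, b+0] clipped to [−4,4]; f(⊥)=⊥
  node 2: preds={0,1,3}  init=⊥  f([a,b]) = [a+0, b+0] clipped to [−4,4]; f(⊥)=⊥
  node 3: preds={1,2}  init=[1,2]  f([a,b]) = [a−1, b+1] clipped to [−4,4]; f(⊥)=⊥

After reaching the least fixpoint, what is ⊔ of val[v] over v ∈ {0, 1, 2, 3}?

[-4,4]

Worklist (27 pops):
  #1 pop 0: in=[1,2] → [2,3] (was ⊥); enqueue []
  #2 pop 1: in=[1,3] → [1,3] (was ⊥); enqueue [0]
  #3 pop 2: in=[1,3] → [1,3] (was ⊥); enqueue [1]
  #4 pop 3: in=[1,3] → [0,4] (was [1,2]); enqueue [2]
  #5 pop 0: in=[0,4] → [1,4] (was [2,3]); enqueue []
  #6 pop 1: in=[0,4] → [0,4] (was [1,3]); enqueue [0,3]
  #7 pop 2: in=[0,4] → [0,4] (was [1,3]); enqueue [1]
  #8 pop 0: in=[0,4] → [1,4] (no change)
  #9 pop 3: in=[0,4] → [-1,4] (was [0,4]); enqueue [0,2]
  #10 pop 1: in=[-1,4] → [-1,4] (was [0,4]); enqueue [3]
  #11 pop 0: in=[-1,4] → [0,4] (was [1,4]); enqueue [1]
  #12 pop 2: in=[-1,4] → [-1,4] (was [0,4]); enqueue [0]
  #13 pop 3: in=[-1,4] → [-2,4] (was [-1,4]); enqueue [2]
  #14 pop 1: in=[-2,4] → [-2,4] (was [-1,4]); enqueue [3]
  #15 pop 0: in=[-2,4] → [-1,4] (was [0,4]); enqueue [1]
  #16 pop 2: in=[-2,4] → [-2,4] (was [-1,4]); enqueue [0]
  #17 pop 3: in=[-2,4] → [-3,4] (was [-2,4]); enqueue [2]
  #18 pop 1: in=[-3,4] → [-3,4] (was [-2,4]); enqueue [3]
  #19 pop 0: in=[-3,4] → [-2,4] (was [-1,4]); enqueue [1]
  #20 pop 2: in=[-3,4] → [-3,4] (was [-2,4]); enqueue [0]
  #21 pop 3: in=[-3,4] → [-4,4] (was [-3,4]); enqueue [2]
  #22 pop 1: in=[-4,4] → [-4,4] (was [-3,4]); enqueue [3]
  #23 pop 0: in=[-4,4] → [-3,4] (was [-2,4]); enqueue [1]
  #24 pop 2: in=[-4,4] → [-4,4] (was [-3,4]); enqueue [0]
  #25 pop 3: in=[-4,4] → [-4,4] (no change)
  #26 pop 1: in=[-4,4] → [-4,4] (no change)
  #27 pop 0: in=[-4,4] → [-3,4] (no change)

Fixpoint:
  val[0] = [-3,4]
  val[1] = [-4,4]
  val[2] = [-4,4]
  val[3] = [-4,4]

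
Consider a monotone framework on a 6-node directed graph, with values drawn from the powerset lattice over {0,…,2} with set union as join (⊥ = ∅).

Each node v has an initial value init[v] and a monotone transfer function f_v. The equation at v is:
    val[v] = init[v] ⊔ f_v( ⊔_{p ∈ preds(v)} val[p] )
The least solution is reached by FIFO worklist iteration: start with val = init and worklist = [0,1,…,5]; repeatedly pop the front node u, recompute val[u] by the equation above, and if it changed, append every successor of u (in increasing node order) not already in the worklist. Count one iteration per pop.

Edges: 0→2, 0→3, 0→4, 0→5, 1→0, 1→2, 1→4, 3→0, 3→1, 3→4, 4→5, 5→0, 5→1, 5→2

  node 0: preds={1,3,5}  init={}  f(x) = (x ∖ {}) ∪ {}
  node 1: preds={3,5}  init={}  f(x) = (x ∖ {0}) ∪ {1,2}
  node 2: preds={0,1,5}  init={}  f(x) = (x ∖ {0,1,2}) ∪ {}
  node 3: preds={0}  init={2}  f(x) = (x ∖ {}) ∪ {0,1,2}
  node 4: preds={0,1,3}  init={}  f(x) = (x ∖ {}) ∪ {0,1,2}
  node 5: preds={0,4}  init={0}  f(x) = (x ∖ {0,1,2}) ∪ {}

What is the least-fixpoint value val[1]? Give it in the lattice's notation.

{1,2}

Iteration log — 12 steps:
  step 1. node 0  ⊔preds={0,2}  new={0,2}  old={}  +wl: 
  step 2. node 1  ⊔preds={0,2}  new={1,2}  old={}  +wl: 0
  step 3. node 2  ⊔preds={0,1,2}  new={}  stable
  step 4. node 3  ⊔preds={0,2}  new={0,1,2}  old={2}  +wl: 1
  step 5. node 4  ⊔preds={0,1,2}  new={0,1,2}  old={}  +wl: 
  step 6. node 5  ⊔preds={0,1,2}  new={0}  stable
  step 7. node 0  ⊔preds={0,1,2}  new={0,1,2}  old={0,2}  +wl: 2,3,4,5
  step 8. node 1  ⊔preds={0,1,2}  new={1,2}  stable
  step 9. node 2  ⊔preds={0,1,2}  new={}  stable
  step 10. node 3  ⊔preds={0,1,2}  new={0,1,2}  stable
  step 11. node 4  ⊔preds={0,1,2}  new={0,1,2}  stable
  step 12. node 5  ⊔preds={0,1,2}  new={0}  stable

Least fixpoint reached:
  node 0: {0,1,2}
  node 1: {1,2}
  node 2: {}
  node 3: {0,1,2}
  node 4: {0,1,2}
  node 5: {0}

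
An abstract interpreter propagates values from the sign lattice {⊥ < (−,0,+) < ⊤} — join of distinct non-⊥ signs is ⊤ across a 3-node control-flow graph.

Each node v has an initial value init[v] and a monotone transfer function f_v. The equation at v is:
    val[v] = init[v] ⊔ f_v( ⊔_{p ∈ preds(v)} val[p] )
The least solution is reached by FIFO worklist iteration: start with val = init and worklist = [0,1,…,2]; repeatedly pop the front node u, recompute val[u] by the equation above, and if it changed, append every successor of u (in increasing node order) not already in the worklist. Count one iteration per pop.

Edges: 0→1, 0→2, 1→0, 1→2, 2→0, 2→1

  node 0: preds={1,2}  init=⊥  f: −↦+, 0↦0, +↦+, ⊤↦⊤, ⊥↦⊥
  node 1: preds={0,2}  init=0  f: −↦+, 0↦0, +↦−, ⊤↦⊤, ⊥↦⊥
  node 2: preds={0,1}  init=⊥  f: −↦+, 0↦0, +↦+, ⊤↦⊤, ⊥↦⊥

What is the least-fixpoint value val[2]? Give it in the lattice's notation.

0

Trace (5 dequeues):
  [1] u=0 | in 0 | out 0 | prev ⊥ | push {}
  [2] u=1 | in 0 | out 0 | ==
  [3] u=2 | in 0 | out 0 | prev ⊥ | push {0,1}
  [4] u=0 | in 0 | out 0 | ==
  [5] u=1 | in 0 | out 0 | ==

Converged values:
  [0] 0
  [1] 0
  [2] 0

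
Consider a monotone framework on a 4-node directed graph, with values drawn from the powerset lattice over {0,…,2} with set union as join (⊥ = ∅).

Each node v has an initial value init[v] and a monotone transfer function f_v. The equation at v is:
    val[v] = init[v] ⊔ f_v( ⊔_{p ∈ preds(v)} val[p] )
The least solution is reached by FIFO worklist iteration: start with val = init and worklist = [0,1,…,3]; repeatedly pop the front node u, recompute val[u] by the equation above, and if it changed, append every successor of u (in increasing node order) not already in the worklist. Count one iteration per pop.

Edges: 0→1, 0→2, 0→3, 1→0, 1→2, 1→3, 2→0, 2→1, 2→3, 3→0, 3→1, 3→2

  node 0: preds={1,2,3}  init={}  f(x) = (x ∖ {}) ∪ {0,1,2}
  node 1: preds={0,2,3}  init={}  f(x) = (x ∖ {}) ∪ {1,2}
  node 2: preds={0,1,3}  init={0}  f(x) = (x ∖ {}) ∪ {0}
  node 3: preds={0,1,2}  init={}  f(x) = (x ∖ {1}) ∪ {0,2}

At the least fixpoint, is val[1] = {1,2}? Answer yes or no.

no

Iteration log — 7 steps:
  step 1. node 0  ⊔preds={0}  new={0,1,2}  old={}  +wl: 
  step 2. node 1  ⊔preds={0,1,2}  new={0,1,2}  old={}  +wl: 0
  step 3. node 2  ⊔preds={0,1,2}  new={0,1,2}  old={0}  +wl: 1
  step 4. node 3  ⊔preds={0,1,2}  new={0,2}  old={}  +wl: 2
  step 5. node 0  ⊔preds={0,1,2}  new={0,1,2}  stable
  step 6. node 1  ⊔preds={0,1,2}  new={0,1,2}  stable
  step 7. node 2  ⊔preds={0,1,2}  new={0,1,2}  stable

Least fixpoint reached:
  node 0: {0,1,2}
  node 1: {0,1,2}
  node 2: {0,1,2}
  node 3: {0,2}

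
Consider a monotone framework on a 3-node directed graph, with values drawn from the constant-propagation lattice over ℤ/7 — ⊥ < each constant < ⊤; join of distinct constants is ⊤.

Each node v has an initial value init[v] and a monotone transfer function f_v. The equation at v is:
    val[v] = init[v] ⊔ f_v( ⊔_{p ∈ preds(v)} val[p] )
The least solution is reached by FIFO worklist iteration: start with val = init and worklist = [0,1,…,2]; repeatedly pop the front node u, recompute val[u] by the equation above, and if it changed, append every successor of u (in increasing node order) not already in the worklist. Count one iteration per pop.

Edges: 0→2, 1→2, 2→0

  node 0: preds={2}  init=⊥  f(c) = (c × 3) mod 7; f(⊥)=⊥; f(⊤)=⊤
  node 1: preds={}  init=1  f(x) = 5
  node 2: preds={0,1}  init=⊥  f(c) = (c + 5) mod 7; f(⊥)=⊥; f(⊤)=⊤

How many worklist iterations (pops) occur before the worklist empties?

5

Worklist (5 pops):
  #1 pop 0: in=⊥ → ⊥ (no change)
  #2 pop 1: in=⊥ → ⊤ (was 1); enqueue []
  #3 pop 2: in=⊤ → ⊤ (was ⊥); enqueue [0]
  #4 pop 0: in=⊤ → ⊤ (was ⊥); enqueue [2]
  #5 pop 2: in=⊤ → ⊤ (no change)

Fixpoint:
  val[0] = ⊤
  val[1] = ⊤
  val[2] = ⊤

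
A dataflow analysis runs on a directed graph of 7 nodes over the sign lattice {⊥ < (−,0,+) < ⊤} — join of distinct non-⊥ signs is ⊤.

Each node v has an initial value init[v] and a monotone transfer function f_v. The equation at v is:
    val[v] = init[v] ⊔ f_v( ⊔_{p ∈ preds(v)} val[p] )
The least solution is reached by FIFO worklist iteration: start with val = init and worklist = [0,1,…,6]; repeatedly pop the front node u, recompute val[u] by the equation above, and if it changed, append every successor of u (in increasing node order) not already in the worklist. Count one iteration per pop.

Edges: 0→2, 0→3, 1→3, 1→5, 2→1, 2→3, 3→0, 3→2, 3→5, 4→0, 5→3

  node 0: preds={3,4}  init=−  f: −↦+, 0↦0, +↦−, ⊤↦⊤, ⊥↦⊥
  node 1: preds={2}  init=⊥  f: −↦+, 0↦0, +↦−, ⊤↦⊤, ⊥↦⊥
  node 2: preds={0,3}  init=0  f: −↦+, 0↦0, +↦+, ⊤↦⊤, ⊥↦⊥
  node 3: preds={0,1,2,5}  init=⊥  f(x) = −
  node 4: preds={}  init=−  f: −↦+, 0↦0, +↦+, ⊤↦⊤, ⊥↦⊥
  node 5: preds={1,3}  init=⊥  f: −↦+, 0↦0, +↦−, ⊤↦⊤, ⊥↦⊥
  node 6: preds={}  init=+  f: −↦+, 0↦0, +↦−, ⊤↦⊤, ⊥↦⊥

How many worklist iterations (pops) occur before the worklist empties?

Trace (12 dequeues):
  [1] u=0 | in − | out ⊤ | prev − | push {}
  [2] u=1 | in 0 | out 0 | prev ⊥ | push {}
  [3] u=2 | in ⊤ | out ⊤ | prev 0 | push {1}
  [4] u=3 | in ⊤ | out − | prev ⊥ | push {0,2}
  [5] u=4 | in ⊥ | out − | ==
  [6] u=5 | in ⊤ | out ⊤ | prev ⊥ | push {3}
  [7] u=6 | in ⊥ | out + | ==
  [8] u=1 | in ⊤ | out ⊤ | prev 0 | push {5}
  [9] u=0 | in − | out ⊤ | ==
  [10] u=2 | in ⊤ | out ⊤ | ==
  [11] u=3 | in ⊤ | out − | ==
  [12] u=5 | in ⊤ | out ⊤ | ==

Converged values:
  [0] ⊤
  [1] ⊤
  [2] ⊤
  [3] −
  [4] −
  [5] ⊤
  [6] +

12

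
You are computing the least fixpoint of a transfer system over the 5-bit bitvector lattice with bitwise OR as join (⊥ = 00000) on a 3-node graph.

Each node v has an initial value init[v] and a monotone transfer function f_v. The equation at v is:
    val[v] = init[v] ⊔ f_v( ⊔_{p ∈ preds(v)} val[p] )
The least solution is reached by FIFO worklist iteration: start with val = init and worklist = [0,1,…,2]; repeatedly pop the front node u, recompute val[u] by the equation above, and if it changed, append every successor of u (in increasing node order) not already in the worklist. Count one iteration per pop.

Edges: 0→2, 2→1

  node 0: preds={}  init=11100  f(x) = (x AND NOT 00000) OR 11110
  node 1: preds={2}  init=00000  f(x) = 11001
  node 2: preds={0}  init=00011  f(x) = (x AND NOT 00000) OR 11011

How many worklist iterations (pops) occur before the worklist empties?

Trace (4 dequeues):
  [1] u=0 | in 00000 | out 11110 | prev 11100 | push {}
  [2] u=1 | in 00011 | out 11001 | prev 00000 | push {}
  [3] u=2 | in 11110 | out 11111 | prev 00011 | push {1}
  [4] u=1 | in 11111 | out 11001 | ==

Converged values:
  [0] 11110
  [1] 11001
  [2] 11111

4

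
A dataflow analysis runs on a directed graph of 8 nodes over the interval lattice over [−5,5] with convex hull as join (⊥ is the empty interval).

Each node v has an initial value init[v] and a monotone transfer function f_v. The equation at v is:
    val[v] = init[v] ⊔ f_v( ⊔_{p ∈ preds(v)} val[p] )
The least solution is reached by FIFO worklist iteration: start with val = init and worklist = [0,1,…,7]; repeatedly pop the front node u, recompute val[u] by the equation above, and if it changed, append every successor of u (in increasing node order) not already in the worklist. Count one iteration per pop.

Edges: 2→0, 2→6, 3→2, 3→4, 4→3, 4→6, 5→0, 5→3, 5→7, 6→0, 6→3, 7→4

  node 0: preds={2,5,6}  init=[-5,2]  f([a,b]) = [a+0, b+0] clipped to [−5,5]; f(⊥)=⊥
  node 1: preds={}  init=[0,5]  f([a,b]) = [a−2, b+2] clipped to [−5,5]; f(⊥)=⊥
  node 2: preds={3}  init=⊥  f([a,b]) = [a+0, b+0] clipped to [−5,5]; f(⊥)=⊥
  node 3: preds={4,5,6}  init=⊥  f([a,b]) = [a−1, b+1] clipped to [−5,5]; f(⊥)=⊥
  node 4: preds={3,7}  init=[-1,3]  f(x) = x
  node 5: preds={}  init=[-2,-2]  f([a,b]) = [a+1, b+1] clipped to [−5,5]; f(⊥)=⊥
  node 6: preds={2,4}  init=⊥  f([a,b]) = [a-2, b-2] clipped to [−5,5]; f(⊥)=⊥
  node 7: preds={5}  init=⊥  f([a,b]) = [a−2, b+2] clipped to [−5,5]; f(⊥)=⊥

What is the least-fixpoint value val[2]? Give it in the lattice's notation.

Trace (17 dequeues):
  [1] u=0 | in [-2,-2] | out [-5,2] | ==
  [2] u=1 | in ⊥ | out [0,5] | ==
  [3] u=2 | in ⊥ | out ⊥ | ==
  [4] u=3 | in [-2,3] | out [-3,4] | prev ⊥ | push {2}
  [5] u=4 | in [-3,4] | out [-3,4] | prev [-1,3] | push {3}
  [6] u=5 | in ⊥ | out [-2,-2] | ==
  [7] u=6 | in [-3,4] | out [-5,2] | prev ⊥ | push {0}
  [8] u=7 | in [-2,-2] | out [-4,0] | prev ⊥ | push {4}
  [9] u=2 | in [-3,4] | out [-3,4] | prev ⊥ | push {6}
  [10] u=3 | in [-5,4] | out [-5,5] | prev [-3,4] | push {2}
  [11] u=0 | in [-5,4] | out [-5,4] | prev [-5,2] | push {}
  [12] u=4 | in [-5,5] | out [-5,5] | prev [-3,4] | push {3}
  [13] u=6 | in [-5,5] | out [-5,3] | prev [-5,2] | push {0}
  [14] u=2 | in [-5,5] | out [-5,5] | prev [-3,4] | push {6}
  [15] u=3 | in [-5,5] | out [-5,5] | ==
  [16] u=0 | in [-5,5] | out [-5,5] | prev [-5,4] | push {}
  [17] u=6 | in [-5,5] | out [-5,3] | ==

Converged values:
  [0] [-5,5]
  [1] [0,5]
  [2] [-5,5]
  [3] [-5,5]
  [4] [-5,5]
  [5] [-2,-2]
  [6] [-5,3]
  [7] [-4,0]

[-5,5]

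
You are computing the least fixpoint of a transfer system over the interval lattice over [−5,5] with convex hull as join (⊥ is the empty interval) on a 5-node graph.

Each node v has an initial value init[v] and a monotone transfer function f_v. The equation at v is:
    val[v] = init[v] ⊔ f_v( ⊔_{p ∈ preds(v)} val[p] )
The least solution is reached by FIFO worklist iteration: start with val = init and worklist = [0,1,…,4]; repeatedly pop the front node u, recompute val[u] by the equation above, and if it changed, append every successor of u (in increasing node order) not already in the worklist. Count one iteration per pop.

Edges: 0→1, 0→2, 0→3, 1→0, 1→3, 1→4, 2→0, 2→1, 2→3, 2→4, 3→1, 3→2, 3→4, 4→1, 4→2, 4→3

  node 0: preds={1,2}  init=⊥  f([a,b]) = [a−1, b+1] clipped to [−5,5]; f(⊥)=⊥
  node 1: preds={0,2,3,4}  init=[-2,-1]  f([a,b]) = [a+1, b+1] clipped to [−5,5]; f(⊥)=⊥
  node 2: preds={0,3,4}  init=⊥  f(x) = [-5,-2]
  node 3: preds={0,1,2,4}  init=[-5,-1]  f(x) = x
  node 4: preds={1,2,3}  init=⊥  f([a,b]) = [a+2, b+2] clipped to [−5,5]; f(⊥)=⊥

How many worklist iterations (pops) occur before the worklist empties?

18

Worklist (18 pops):
  #1 pop 0: in=[-2,-1] → [-3,0] (was ⊥); enqueue []
  #2 pop 1: in=[-5,0] → [-4,1] (was [-2,-1]); enqueue [0]
  #3 pop 2: in=[-5,0] → [-5,-2] (was ⊥); enqueue [1]
  #4 pop 3: in=[-5,1] → [-5,1] (was [-5,-1]); enqueue [2]
  #5 pop 4: in=[-5,1] → [-3,3] (was ⊥); enqueue [3]
  #6 pop 0: in=[-5,1] → [-5,2] (was [-3,0]); enqueue []
  #7 pop 1: in=[-5,3] → [-4,4] (was [-4,1]); enqueue [0,4]
  #8 pop 2: in=[-5,3] → [-5,-2] (no change)
  #9 pop 3: in=[-5,4] → [-5,4] (was [-5,1]); enqueue [1,2]
  #10 pop 0: in=[-5,4] → [-5,5] (was [-5,2]); enqueue [3]
  #11 pop 4: in=[-5,4] → [-3,5] (was [-3,3]); enqueue []
  #12 pop 1: in=[-5,5] → [-4,5] (was [-4,4]); enqueue [0,4]
  #13 pop 2: in=[-5,5] → [-5,-2] (no change)
  #14 pop 3: in=[-5,5] → [-5,5] (was [-5,4]); enqueue [1,2]
  #15 pop 0: in=[-5,5] → [-5,5] (no change)
  #16 pop 4: in=[-5,5] → [-3,5] (no change)
  #17 pop 1: in=[-5,5] → [-4,5] (no change)
  #18 pop 2: in=[-5,5] → [-5,-2] (no change)

Fixpoint:
  val[0] = [-5,5]
  val[1] = [-4,5]
  val[2] = [-5,-2]
  val[3] = [-5,5]
  val[4] = [-3,5]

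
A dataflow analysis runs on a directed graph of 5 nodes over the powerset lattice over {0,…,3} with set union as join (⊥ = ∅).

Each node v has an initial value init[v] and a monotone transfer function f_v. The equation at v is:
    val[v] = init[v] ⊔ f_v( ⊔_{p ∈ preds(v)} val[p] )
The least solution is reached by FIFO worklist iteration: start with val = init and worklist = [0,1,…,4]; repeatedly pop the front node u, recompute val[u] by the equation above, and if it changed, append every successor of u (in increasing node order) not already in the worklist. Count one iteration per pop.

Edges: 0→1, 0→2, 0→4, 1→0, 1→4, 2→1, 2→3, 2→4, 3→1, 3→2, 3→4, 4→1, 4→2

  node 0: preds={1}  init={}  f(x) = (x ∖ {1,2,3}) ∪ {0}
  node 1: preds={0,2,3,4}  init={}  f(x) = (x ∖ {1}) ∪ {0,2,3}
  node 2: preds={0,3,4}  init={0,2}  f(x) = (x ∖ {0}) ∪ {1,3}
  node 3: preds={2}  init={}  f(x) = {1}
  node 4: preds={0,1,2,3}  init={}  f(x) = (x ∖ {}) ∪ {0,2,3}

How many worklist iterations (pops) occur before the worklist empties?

Iteration log — 8 steps:
  step 1. node 0  ⊔preds={}  new={0}  old={}  +wl: 
  step 2. node 1  ⊔preds={0,2}  new={0,2,3}  old={}  +wl: 0
  step 3. node 2  ⊔preds={0}  new={0,1,2,3}  old={0,2}  +wl: 1
  step 4. node 3  ⊔preds={0,1,2,3}  new={1}  old={}  +wl: 2
  step 5. node 4  ⊔preds={0,1,2,3}  new={0,1,2,3}  old={}  +wl: 
  step 6. node 0  ⊔preds={0,2,3}  new={0}  stable
  step 7. node 1  ⊔preds={0,1,2,3}  new={0,2,3}  stable
  step 8. node 2  ⊔preds={0,1,2,3}  new={0,1,2,3}  stable

Least fixpoint reached:
  node 0: {0}
  node 1: {0,2,3}
  node 2: {0,1,2,3}
  node 3: {1}
  node 4: {0,1,2,3}

8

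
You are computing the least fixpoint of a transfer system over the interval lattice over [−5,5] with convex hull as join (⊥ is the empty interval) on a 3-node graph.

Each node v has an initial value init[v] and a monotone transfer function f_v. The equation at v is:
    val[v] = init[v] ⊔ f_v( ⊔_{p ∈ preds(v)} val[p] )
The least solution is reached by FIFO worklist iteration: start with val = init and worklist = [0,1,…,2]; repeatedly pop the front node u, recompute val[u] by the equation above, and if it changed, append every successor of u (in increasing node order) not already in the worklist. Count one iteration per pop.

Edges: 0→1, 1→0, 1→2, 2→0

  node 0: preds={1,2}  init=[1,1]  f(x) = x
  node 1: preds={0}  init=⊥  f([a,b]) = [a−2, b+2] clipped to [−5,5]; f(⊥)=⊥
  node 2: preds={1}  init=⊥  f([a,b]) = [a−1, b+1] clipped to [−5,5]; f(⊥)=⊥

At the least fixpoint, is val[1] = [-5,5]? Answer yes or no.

Worklist (11 pops):
  #1 pop 0: in=⊥ → [1,1] (no change)
  #2 pop 1: in=[1,1] → [-1,3] (was ⊥); enqueue [0]
  #3 pop 2: in=[-1,3] → [-2,4] (was ⊥); enqueue []
  #4 pop 0: in=[-2,4] → [-2,4] (was [1,1]); enqueue [1]
  #5 pop 1: in=[-2,4] → [-4,5] (was [-1,3]); enqueue [0,2]
  #6 pop 0: in=[-4,5] → [-4,5] (was [-2,4]); enqueue [1]
  #7 pop 2: in=[-4,5] → [-5,5] (was [-2,4]); enqueue [0]
  #8 pop 1: in=[-4,5] → [-5,5] (was [-4,5]); enqueue [2]
  #9 pop 0: in=[-5,5] → [-5,5] (was [-4,5]); enqueue [1]
  #10 pop 2: in=[-5,5] → [-5,5] (no change)
  #11 pop 1: in=[-5,5] → [-5,5] (no change)

Fixpoint:
  val[0] = [-5,5]
  val[1] = [-5,5]
  val[2] = [-5,5]

yes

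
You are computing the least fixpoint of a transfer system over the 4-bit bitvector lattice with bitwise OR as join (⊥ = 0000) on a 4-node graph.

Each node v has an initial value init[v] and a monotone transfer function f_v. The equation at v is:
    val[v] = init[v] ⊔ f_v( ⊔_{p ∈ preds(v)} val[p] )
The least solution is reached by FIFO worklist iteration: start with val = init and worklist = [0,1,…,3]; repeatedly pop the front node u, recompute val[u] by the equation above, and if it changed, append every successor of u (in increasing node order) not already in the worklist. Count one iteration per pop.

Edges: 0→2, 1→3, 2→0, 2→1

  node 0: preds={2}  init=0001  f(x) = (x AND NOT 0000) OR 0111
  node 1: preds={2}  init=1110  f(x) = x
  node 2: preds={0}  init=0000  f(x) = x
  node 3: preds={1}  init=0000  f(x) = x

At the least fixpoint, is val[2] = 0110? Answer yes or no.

no

Worklist (7 pops):
  #1 pop 0: in=0000 → 0111 (was 0001); enqueue []
  #2 pop 1: in=0000 → 1110 (no change)
  #3 pop 2: in=0111 → 0111 (was 0000); enqueue [0,1]
  #4 pop 3: in=1110 → 1110 (was 0000); enqueue []
  #5 pop 0: in=0111 → 0111 (no change)
  #6 pop 1: in=0111 → 1111 (was 1110); enqueue [3]
  #7 pop 3: in=1111 → 1111 (was 1110); enqueue []

Fixpoint:
  val[0] = 0111
  val[1] = 1111
  val[2] = 0111
  val[3] = 1111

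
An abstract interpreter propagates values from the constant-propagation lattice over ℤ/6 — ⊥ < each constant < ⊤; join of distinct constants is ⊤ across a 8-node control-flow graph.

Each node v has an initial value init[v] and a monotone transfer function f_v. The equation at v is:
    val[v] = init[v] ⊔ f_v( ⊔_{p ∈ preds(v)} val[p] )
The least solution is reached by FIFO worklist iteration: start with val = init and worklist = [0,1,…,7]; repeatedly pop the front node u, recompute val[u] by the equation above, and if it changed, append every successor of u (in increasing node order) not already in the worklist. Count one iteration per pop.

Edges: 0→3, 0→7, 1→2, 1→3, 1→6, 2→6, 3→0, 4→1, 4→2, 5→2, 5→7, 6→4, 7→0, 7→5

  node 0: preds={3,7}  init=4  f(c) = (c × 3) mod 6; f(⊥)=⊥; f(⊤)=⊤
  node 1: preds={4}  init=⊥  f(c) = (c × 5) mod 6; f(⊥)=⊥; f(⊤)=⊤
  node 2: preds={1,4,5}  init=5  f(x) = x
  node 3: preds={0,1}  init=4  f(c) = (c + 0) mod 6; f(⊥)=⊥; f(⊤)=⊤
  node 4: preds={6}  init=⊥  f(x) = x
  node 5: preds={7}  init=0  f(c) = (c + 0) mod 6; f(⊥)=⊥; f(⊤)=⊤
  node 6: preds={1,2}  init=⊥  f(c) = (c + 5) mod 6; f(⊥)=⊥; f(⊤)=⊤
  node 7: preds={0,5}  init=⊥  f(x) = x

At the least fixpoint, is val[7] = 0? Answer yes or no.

no

Trace (16 dequeues):
  [1] u=0 | in 4 | out ⊤ | prev 4 | push {}
  [2] u=1 | in ⊥ | out ⊥ | ==
  [3] u=2 | in 0 | out ⊤ | prev 5 | push {}
  [4] u=3 | in ⊤ | out ⊤ | prev 4 | push {0}
  [5] u=4 | in ⊥ | out ⊥ | ==
  [6] u=5 | in ⊥ | out 0 | ==
  [7] u=6 | in ⊤ | out ⊤ | prev ⊥ | push {4}
  [8] u=7 | in ⊤ | out ⊤ | prev ⊥ | push {5}
  [9] u=0 | in ⊤ | out ⊤ | ==
  [10] u=4 | in ⊤ | out ⊤ | prev ⊥ | push {1,2}
  [11] u=5 | in ⊤ | out ⊤ | prev 0 | push {7}
  [12] u=1 | in ⊤ | out ⊤ | prev ⊥ | push {3,6}
  [13] u=2 | in ⊤ | out ⊤ | ==
  [14] u=7 | in ⊤ | out ⊤ | ==
  [15] u=3 | in ⊤ | out ⊤ | ==
  [16] u=6 | in ⊤ | out ⊤ | ==

Converged values:
  [0] ⊤
  [1] ⊤
  [2] ⊤
  [3] ⊤
  [4] ⊤
  [5] ⊤
  [6] ⊤
  [7] ⊤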